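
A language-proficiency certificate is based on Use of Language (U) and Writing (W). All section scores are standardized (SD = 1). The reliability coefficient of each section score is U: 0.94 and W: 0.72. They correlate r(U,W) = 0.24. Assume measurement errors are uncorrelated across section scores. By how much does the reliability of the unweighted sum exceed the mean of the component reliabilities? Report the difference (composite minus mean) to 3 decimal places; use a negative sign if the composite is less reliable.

0.033

Var(sum) = 2 + 0.48 = 2.48; true-score variance = 1.66 + 0.48 = 2.14; composite reliability = 0.8629.
Mean component reliability = 0.8300.
Difference = 0.8629 − 0.8300 = 0.033.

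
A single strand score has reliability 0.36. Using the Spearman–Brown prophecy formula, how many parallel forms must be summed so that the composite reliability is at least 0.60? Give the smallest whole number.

3

k ≥ ρ*(1−ρ₁)/(ρ₁(1−ρ*)) = 0.60·0.64 / (0.36·0.40) = 2.667.
Smallest integer k = 3.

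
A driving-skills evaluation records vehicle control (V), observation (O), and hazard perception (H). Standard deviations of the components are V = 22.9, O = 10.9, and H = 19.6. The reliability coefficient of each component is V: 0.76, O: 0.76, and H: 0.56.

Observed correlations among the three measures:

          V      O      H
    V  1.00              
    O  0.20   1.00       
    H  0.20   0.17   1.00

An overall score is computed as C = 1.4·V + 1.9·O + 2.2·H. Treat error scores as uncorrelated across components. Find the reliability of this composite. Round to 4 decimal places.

0.7369

Var(C) = 1.4²·22.9² + 1.9²·10.9² + 2.2²·19.6² + 2·[2.66·22.9·10.9·0.20 + 3.08·22.9·19.6·0.20 + 4.18·10.9·19.6·0.17] = 3316.08 + 1122.18 = 4438.26.
With uncorrelated errors the cross-covariances are all true-score covariance, so they carry over unchanged; only the diagonal terms shrink to ρᵢσᵢ².
True-score variance = [1.4²·22.9²·0.76 + 1.9²·10.9²·0.76 + 2.2²·19.6²·0.56] + 1122.18 = 2148.36 + 1122.18 = 3270.54.
Reliability = 3270.54 / 4438.26 = 0.7369.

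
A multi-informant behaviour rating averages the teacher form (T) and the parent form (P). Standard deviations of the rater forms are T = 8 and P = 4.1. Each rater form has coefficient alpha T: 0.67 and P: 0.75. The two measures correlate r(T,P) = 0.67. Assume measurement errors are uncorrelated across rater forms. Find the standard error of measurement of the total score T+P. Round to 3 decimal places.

5.032

Var(total) = 80.81 + 43.952 = 124.762.
True-score variance = 55.4875 + 43.952 = 99.4395, so reliability = 0.7970.
Error variance = 124.762 − 99.4395 = 25.3225; SEM = √25.3225 = 5.032.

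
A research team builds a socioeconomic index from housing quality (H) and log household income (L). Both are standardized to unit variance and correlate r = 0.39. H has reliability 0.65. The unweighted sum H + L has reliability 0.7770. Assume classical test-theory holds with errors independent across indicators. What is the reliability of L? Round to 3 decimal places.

Var(H+L) = 2 + 2·0.39 = 2.780.
True-score variance = ρ_H + ρ_L + 2·0.39, so 0.7770 = (0.65 + ρ_L + 0.78) / 2.780.
ρ_L = 0.7770·2.780 − 0.65 − 0.78 = 0.730.

0.730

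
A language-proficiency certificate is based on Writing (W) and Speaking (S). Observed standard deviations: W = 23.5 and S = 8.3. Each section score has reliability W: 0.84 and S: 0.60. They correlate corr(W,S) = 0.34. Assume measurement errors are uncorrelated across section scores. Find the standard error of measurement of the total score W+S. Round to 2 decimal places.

Var(total) = 621.14 + 132.634 = 753.774.
True-score variance = 505.224 + 132.634 = 637.858, so reliability = 0.8462.
Error variance = 753.774 − 637.858 = 115.916; SEM = √115.916 = 10.77.

10.77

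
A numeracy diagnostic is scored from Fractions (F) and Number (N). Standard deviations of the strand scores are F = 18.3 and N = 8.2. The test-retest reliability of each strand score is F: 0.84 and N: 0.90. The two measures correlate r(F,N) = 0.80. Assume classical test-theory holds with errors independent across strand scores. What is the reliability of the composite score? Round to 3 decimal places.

Var(F+N) = 18.3² + 8.2² + 2·[18.3·8.2·0.80] = 402.13 + 240.096 = 642.226.
Because errors are independent across components, Cov(Tᵢ,Tⱼ) = Cov(Xᵢ,Xⱼ); the off-diagonal part of the true-score variance is the same as above.
True-score variance = [18.3²·0.84 + 8.2²·0.90] + 240.096 = 341.824 + 240.096 = 581.92.
Reliability = 581.92 / 642.226 = 0.906.

0.906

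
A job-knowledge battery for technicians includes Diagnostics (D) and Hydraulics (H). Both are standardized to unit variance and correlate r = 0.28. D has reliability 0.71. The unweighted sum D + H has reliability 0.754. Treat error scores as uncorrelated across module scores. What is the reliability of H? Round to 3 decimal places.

0.660

Var(D+H) = 2 + 2·0.28 = 2.560.
True-score variance = ρ_D + ρ_H + 2·0.28, so 0.754 = (0.71 + ρ_H + 0.56) / 2.560.
ρ_H = 0.754·2.560 − 0.71 − 0.56 = 0.660.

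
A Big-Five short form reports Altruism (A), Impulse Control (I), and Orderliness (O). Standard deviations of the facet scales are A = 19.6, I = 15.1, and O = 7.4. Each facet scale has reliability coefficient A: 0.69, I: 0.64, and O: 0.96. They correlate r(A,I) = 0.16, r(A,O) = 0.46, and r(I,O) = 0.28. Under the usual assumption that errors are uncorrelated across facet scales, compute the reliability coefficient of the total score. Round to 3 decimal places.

0.788

Var(A+I+O) = 19.6² + 15.1² + 7.4² + 2·[19.6·15.1·0.16 + 19.6·7.4·0.46 + 15.1·7.4·0.28] = 666.93 + 290.718 = 957.648.
Because errors are independent across components, Cov(Tᵢ,Tⱼ) = Cov(Xᵢ,Xⱼ); the off-diagonal part of the true-score variance is the same as above.
True-score variance = [19.6²·0.69 + 15.1²·0.64 + 7.4²·0.96] + 290.718 = 463.566 + 290.718 = 754.285.
Reliability = 754.285 / 957.648 = 0.788.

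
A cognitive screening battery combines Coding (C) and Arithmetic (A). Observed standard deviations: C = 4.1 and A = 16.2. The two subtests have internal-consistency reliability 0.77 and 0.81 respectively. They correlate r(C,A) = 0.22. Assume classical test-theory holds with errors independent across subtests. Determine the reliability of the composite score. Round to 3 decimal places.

Var(C+A) = 4.1² + 16.2² + 2·[4.1·16.2·0.22] = 279.25 + 29.2248 = 308.475.
Under uncorrelated errors the observed covariances equal the true-score covariances, so only the own-variance terms attenuate.
True-score variance = [4.1²·0.77 + 16.2²·0.81] + 29.2248 = 225.52 + 29.2248 = 254.745.
Reliability = 254.745 / 308.475 = 0.826.

0.826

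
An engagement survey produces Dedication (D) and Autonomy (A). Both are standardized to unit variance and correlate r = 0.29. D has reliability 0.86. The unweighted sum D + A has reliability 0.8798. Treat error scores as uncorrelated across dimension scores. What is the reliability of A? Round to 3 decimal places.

0.830

Var(D+A) = 2 + 2·0.29 = 2.580.
True-score variance = ρ_D + ρ_A + 2·0.29, so 0.8798 = (0.86 + ρ_A + 0.58) / 2.580.
ρ_A = 0.8798·2.580 − 0.86 − 0.58 = 0.830.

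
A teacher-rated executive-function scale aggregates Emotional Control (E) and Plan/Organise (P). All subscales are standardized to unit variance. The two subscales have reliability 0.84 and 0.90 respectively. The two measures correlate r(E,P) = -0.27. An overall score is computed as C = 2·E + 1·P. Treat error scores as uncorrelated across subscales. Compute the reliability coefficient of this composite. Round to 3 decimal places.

0.811

Var(C) = 2² + 1 + 2·[2·(-0.27)] = 5 − 1.08 = 3.92.
Under uncorrelated errors the observed covariances equal the true-score covariances, so only the own-variance terms attenuate.
True-score variance = [2²·0.84 + 0.90] − 1.08 = 4.26 − 1.08 = 3.18.
Reliability = 3.18 / 3.92 = 0.811.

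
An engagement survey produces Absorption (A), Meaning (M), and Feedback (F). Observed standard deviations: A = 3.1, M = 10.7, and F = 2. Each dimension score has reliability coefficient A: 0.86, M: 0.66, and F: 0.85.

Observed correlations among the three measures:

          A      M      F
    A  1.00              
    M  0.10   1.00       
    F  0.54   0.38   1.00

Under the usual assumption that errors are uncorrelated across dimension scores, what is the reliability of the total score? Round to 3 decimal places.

0.741

Var(A+M+F) = 3.1² + 10.7² + 2² + 2·[3.1·10.7·0.10 + 3.1·2·0.54 + 10.7·2·0.38] = 128.1 + 29.594 = 157.694.
Under uncorrelated errors the observed covariances equal the true-score covariances, so only the own-variance terms attenuate.
True-score variance = [3.1²·0.86 + 10.7²·0.66 + 2²·0.85] + 29.594 = 87.228 + 29.594 = 116.822.
Reliability = 116.822 / 157.694 = 0.741.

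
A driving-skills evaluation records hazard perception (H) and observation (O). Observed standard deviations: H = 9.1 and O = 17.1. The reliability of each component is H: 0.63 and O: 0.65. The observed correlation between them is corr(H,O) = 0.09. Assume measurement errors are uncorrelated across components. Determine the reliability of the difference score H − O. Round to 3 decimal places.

Var(H−O) = 9.1² + 17.1² − 2·9.1·17.1·0.09 = 375.22 − 28.0098 = 347.21.
Under uncorrelated errors the observed covariances equal the true-score covariances, so only the own-variance terms attenuate.
True-score variance = [9.1²·0.63 + 17.1²·0.65] − 28.0098 = 242.237 − 28.0098 = 214.227.
Reliability = 214.227 / 347.21 = 0.617.

0.617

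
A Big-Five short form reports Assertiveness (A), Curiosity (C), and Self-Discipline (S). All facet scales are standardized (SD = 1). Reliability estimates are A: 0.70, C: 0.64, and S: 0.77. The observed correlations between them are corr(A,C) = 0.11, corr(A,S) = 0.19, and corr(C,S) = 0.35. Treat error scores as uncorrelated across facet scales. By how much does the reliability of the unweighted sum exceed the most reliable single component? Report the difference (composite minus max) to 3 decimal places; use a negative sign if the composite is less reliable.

Var(sum) = 3 + 1.3 = 4.3; true-score variance = 2.11 + 1.3 = 3.41; composite reliability = 0.7930.
Max component reliability = 0.7700.
Difference = 0.7930 − 0.7700 = 0.023.

0.023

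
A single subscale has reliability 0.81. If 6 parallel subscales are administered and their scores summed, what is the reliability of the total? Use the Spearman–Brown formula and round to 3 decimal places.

ρ_k = kρ / (1 + (k−1)ρ) = 6·0.81 / (1 + 5·0.81) = 4.860 / 5.050 = 0.962.

0.962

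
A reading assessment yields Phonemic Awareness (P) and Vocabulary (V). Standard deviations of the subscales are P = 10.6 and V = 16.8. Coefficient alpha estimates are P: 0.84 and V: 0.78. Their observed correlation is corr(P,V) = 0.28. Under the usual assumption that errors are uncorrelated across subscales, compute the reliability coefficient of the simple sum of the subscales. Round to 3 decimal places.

Var(P+V) = 10.6² + 16.8² + 2·[10.6·16.8·0.28] = 394.6 + 99.7248 = 494.325.
Because errors are independent across components, Cov(Tᵢ,Tⱼ) = Cov(Xᵢ,Xⱼ); the off-diagonal part of the true-score variance is the same as above.
True-score variance = [10.6²·0.84 + 16.8²·0.78] + 99.7248 = 314.53 + 99.7248 = 414.254.
Reliability = 414.254 / 494.325 = 0.838.

0.838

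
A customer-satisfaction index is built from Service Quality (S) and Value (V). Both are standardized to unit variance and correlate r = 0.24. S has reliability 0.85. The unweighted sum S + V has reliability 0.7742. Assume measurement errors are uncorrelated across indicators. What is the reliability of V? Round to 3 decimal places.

Var(S+V) = 2 + 2·0.24 = 2.480.
True-score variance = ρ_S + ρ_V + 2·0.24, so 0.7742 = (0.85 + ρ_V + 0.48) / 2.480.
ρ_V = 0.7742·2.480 − 0.85 − 0.48 = 0.590.

0.590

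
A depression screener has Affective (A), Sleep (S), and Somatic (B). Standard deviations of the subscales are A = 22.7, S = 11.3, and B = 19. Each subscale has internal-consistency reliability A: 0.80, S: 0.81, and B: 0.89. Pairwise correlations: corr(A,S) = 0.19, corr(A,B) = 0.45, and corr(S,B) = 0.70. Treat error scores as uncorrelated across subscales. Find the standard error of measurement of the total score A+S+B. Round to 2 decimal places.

Var(total) = 1003.98 + 786.224 = 1790.2.
True-score variance = 836.951 + 786.224 = 1623.17, so reliability = 0.9067.
Error variance = 1790.2 − 1623.17 = 167.029; SEM = √167.029 = 12.92.

12.92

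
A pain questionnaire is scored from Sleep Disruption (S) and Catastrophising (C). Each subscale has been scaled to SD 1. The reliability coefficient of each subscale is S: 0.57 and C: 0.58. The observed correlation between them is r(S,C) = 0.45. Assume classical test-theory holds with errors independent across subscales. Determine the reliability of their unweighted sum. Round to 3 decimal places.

0.707

Var(S+C) = 2 + 2·[0.45] = 2 + 0.9 = 2.9.
Because errors are independent across components, Cov(Tᵢ,Tⱼ) = Cov(Xᵢ,Xⱼ); the off-diagonal part of the true-score variance is the same as above.
True-score variance = [0.57 + 0.58] + 0.9 = 1.15 + 0.9 = 2.05.
Reliability = 2.05 / 2.9 = 0.707.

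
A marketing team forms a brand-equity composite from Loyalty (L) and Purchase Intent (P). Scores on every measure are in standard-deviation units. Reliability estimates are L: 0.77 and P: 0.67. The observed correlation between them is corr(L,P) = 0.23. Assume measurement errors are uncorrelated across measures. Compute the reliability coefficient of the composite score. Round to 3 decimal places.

Var(L+P) = 2 + 2·[0.23] = 2 + 0.46 = 2.46.
Under uncorrelated errors the observed covariances equal the true-score covariances, so only the own-variance terms attenuate.
True-score variance = [0.77 + 0.67] + 0.46 = 1.44 + 0.46 = 1.9.
Reliability = 1.9 / 2.46 = 0.772.

0.772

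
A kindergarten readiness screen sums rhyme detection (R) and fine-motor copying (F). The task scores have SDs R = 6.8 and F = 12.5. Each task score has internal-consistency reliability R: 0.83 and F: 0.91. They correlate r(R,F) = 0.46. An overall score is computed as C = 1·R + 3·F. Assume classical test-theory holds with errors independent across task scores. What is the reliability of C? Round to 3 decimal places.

0.920

Var(C) = 6.8² + 3²·12.5² + 2·[3·6.8·12.5·0.46] = 1452.49 + 234.6 = 1687.09.
Under uncorrelated errors the observed covariances equal the true-score covariances, so only the own-variance terms attenuate.
True-score variance = [6.8²·0.83 + 3²·12.5²·0.91] + 234.6 = 1318.07 + 234.6 = 1552.67.
Reliability = 1552.67 / 1687.09 = 0.920.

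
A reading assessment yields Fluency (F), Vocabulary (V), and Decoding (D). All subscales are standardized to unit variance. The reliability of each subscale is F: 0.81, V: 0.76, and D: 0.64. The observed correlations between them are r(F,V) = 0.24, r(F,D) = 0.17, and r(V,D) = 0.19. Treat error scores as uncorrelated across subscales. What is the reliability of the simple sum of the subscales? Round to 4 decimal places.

Var(F+V+D) = 3 + 2·[0.24 + 0.17 + 0.19] = 3 + 1.2 = 4.2.
With uncorrelated errors the cross-covariances are all true-score covariance, so they carry over unchanged; only the diagonal terms shrink to ρᵢσᵢ².
True-score variance = [0.81 + 0.76 + 0.64] + 1.2 = 2.21 + 1.2 = 3.41.
Reliability = 3.41 / 4.2 = 0.8119.

0.8119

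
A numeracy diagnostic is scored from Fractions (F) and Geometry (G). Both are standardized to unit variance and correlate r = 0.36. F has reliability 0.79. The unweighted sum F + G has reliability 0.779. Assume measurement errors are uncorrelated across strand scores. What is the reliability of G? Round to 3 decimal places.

Var(F+G) = 2 + 2·0.36 = 2.720.
True-score variance = ρ_F + ρ_G + 2·0.36, so 0.779 = (0.79 + ρ_G + 0.72) / 2.720.
ρ_G = 0.779·2.720 − 0.79 − 0.72 = 0.609.

0.609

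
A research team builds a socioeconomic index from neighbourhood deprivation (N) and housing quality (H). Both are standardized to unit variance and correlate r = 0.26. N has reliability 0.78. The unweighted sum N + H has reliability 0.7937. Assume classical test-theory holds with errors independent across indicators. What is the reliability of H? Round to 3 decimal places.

0.700

Var(N+H) = 2 + 2·0.26 = 2.520.
True-score variance = ρ_N + ρ_H + 2·0.26, so 0.7937 = (0.78 + ρ_H + 0.52) / 2.520.
ρ_H = 0.7937·2.520 − 0.78 − 0.52 = 0.700.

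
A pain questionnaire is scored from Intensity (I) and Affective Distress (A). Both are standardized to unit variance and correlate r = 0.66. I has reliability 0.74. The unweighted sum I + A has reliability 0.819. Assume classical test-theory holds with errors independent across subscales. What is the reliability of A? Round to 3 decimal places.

Var(I+A) = 2 + 2·0.66 = 3.320.
True-score variance = ρ_I + ρ_A + 2·0.66, so 0.819 = (0.74 + ρ_A + 1.32) / 3.320.
ρ_A = 0.819·3.320 − 0.74 − 1.32 = 0.659.

0.659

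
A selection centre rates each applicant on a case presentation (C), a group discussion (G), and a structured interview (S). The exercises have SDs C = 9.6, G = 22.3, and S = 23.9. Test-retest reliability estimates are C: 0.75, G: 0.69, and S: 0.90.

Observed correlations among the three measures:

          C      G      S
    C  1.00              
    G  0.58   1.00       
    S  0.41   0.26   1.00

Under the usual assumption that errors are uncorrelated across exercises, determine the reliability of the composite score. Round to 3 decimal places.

0.875

Var(C+G+S) = 9.6² + 22.3² + 23.9² + 2·[9.6·22.3·0.58 + 9.6·23.9·0.41 + 22.3·23.9·0.26] = 1160.66 + 713.618 = 1874.28.
With uncorrelated errors the cross-covariances are all true-score covariance, so they carry over unchanged; only the diagonal terms shrink to ρᵢσᵢ².
True-score variance = [9.6²·0.75 + 22.3²·0.69 + 23.9²·0.90] + 713.618 = 926.339 + 713.618 = 1639.96.
Reliability = 1639.96 / 1874.28 = 0.875.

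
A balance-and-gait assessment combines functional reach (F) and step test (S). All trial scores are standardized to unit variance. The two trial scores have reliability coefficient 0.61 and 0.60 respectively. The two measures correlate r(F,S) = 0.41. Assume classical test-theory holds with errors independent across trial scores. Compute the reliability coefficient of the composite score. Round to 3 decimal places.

0.720

Var(F+S) = 2 + 2·[0.41] = 2 + 0.82 = 2.82.
Because errors are independent across components, Cov(Tᵢ,Tⱼ) = Cov(Xᵢ,Xⱼ); the off-diagonal part of the true-score variance is the same as above.
True-score variance = [0.61 + 0.60] + 0.82 = 1.21 + 0.82 = 2.03.
Reliability = 2.03 / 2.82 = 0.720.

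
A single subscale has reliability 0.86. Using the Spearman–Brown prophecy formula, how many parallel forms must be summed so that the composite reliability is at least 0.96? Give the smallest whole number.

4

k ≥ ρ*(1−ρ₁)/(ρ₁(1−ρ*)) = 0.96·0.14 / (0.86·0.04) = 3.907.
Smallest integer k = 4.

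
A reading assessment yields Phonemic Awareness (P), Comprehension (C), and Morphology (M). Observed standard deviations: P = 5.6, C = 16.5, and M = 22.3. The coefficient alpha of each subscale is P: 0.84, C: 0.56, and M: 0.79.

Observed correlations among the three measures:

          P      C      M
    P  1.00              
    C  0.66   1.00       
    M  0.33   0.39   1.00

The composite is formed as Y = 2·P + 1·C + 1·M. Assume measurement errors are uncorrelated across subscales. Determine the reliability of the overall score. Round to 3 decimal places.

Var(Y) = 2²·5.6² + 16.5² + 22.3² + 2·[2·5.6·16.5·0.66 + 2·5.6·22.3·0.33 + 16.5·22.3·0.39] = 894.98 + 695.779 = 1590.76.
Because errors are independent across components, Cov(Tᵢ,Tⱼ) = Cov(Xᵢ,Xⱼ); the off-diagonal part of the true-score variance is the same as above.
True-score variance = [2²·5.6²·0.84 + 16.5²·0.56 + 22.3²·0.79] + 695.779 = 650.689 + 695.779 = 1346.47.
Reliability = 1346.47 / 1590.76 = 0.846.

0.846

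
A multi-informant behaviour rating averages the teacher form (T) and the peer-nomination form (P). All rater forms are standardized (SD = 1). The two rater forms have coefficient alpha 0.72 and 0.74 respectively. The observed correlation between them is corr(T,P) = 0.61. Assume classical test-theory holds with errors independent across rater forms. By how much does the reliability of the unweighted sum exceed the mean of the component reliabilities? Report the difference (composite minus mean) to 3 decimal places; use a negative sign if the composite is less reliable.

0.102

Var(sum) = 2 + 1.22 = 3.22; true-score variance = 1.46 + 1.22 = 2.68; composite reliability = 0.8323.
Mean component reliability = 0.7300.
Difference = 0.8323 − 0.7300 = 0.102.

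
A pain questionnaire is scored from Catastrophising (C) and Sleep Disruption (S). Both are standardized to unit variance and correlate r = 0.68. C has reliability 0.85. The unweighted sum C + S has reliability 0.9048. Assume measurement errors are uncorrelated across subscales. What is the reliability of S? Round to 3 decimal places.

0.830

Var(C+S) = 2 + 2·0.68 = 3.360.
True-score variance = ρ_C + ρ_S + 2·0.68, so 0.9048 = (0.85 + ρ_S + 1.36) / 3.360.
ρ_S = 0.9048·3.360 − 0.85 − 1.36 = 0.830.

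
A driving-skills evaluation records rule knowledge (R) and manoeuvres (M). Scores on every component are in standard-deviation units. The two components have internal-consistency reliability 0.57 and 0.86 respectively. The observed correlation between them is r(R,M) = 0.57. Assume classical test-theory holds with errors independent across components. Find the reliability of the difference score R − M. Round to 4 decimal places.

Var(R−M) = 1 + 1 − 2·0.57 = 2 − 1.14 = 0.86.
Under uncorrelated errors the observed covariances equal the true-score covariances, so only the own-variance terms attenuate.
True-score variance = [0.57 + 0.86] − 1.14 = 1.43 − 1.14 = 0.29.
Reliability = 0.29 / 0.86 = 0.3372.

0.3372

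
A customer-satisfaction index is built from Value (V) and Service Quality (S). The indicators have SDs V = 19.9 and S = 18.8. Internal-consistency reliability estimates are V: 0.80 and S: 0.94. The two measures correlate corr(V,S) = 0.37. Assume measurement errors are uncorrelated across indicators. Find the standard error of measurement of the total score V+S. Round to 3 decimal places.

Var(total) = 749.45 + 276.849 = 1026.3.
True-score variance = 649.042 + 276.849 = 925.89, so reliability = 0.9022.
Error variance = 1026.3 − 925.89 = 100.408; SEM = √100.408 = 10.020.

10.020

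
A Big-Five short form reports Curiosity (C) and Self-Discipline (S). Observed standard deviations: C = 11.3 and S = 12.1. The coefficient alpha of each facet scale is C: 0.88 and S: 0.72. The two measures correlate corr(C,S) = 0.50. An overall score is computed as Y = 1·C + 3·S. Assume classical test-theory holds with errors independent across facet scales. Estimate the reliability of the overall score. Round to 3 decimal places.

Var(Y) = 11.3² + 3²·12.1² + 2·[3·11.3·12.1·0.50] = 1445.38 + 410.19 = 1855.57.
Because errors are independent across components, Cov(Tᵢ,Tⱼ) = Cov(Xᵢ,Xⱼ); the off-diagonal part of the true-score variance is the same as above.
True-score variance = [11.3²·0.88 + 3²·12.1²·0.72] + 410.19 = 1061.1 + 410.19 = 1471.29.
Reliability = 1471.29 / 1855.57 = 0.793.

0.793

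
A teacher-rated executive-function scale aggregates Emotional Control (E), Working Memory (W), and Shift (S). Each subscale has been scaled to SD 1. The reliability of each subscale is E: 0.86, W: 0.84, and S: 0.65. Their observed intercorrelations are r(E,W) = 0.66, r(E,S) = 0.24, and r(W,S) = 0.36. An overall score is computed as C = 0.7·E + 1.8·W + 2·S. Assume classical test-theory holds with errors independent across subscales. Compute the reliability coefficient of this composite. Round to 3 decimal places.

Var(C) = 0.7² + 1.8² + 2² + 2·[1.26·0.66 + 1.4·0.24 + 3.6·0.36] = 7.73 + 4.9272 = 12.6572.
With uncorrelated errors the cross-covariances are all true-score covariance, so they carry over unchanged; only the diagonal terms shrink to ρᵢσᵢ².
True-score variance = [0.7²·0.86 + 1.8²·0.84 + 2²·0.65] + 4.9272 = 5.743 + 4.9272 = 10.6702.
Reliability = 10.6702 / 12.6572 = 0.843.

0.843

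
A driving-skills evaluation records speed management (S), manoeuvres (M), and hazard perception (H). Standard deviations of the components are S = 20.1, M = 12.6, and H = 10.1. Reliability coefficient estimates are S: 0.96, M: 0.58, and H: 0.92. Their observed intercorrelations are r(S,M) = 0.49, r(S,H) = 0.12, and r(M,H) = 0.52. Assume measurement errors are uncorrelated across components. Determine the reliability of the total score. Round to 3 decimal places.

Var(S+M+H) = 20.1² + 12.6² + 10.1² + 2·[20.1·12.6·0.49 + 20.1·10.1·0.12 + 12.6·10.1·0.52] = 664.78 + 429.268 = 1094.05.
Because errors are independent across components, Cov(Tᵢ,Tⱼ) = Cov(Xᵢ,Xⱼ); the off-diagonal part of the true-score variance is the same as above.
True-score variance = [20.1²·0.96 + 12.6²·0.58 + 10.1²·0.92] + 429.268 = 573.78 + 429.268 = 1003.05.
Reliability = 1003.05 / 1094.05 = 0.917.

0.917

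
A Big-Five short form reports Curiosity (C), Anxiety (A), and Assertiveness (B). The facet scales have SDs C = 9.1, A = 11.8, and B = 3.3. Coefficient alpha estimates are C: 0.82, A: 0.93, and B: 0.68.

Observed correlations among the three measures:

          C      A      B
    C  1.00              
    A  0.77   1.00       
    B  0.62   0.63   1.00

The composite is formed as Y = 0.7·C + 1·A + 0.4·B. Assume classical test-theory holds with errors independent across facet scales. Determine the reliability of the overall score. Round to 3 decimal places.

0.946

Var(Y) = 0.7²·9.1² + 11.8² + 0.4²·3.3² + 2·[0.7·9.1·11.8·0.77 + 0.28·9.1·3.3·0.62 + 0.4·11.8·3.3·0.63] = 181.559 + 145.808 = 327.367.
With uncorrelated errors the cross-covariances are all true-score covariance, so they carry over unchanged; only the diagonal terms shrink to ρᵢσᵢ².
True-score variance = [0.7²·9.1²·0.82 + 11.8²·0.93 + 0.4²·3.3²·0.68] + 145.808 = 163.951 + 145.808 = 309.759.
Reliability = 309.759 / 327.367 = 0.946.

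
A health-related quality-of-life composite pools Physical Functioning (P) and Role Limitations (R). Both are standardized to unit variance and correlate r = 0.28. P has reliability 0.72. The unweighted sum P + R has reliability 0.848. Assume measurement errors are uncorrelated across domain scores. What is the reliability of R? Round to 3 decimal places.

0.891

Var(P+R) = 2 + 2·0.28 = 2.560.
True-score variance = ρ_P + ρ_R + 2·0.28, so 0.848 = (0.72 + ρ_R + 0.56) / 2.560.
ρ_R = 0.848·2.560 − 0.72 − 0.56 = 0.891.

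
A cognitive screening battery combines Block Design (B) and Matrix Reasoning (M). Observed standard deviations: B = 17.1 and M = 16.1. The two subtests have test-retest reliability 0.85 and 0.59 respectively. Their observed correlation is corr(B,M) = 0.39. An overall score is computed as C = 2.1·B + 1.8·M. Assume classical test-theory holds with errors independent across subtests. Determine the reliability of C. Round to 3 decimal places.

Var(C) = 2.1²·17.1² + 1.8²·16.1² + 2·[3.78·17.1·16.1·0.39] = 2129.37 + 811.724 = 2941.09.
Because errors are independent across components, Cov(Tᵢ,Tⱼ) = Cov(Xᵢ,Xⱼ); the off-diagonal part of the true-score variance is the same as above.
True-score variance = [2.1²·17.1²·0.85 + 1.8²·16.1²·0.59] + 811.724 = 1591.6 + 811.724 = 2403.33.
Reliability = 2403.33 / 2941.09 = 0.817.

0.817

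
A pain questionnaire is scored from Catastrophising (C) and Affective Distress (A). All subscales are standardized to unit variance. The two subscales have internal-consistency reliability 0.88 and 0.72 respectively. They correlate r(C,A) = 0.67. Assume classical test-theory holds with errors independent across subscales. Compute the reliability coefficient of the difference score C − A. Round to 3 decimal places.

0.394

Var(C−A) = 1 + 1 − 2·0.67 = 2 − 1.34 = 0.66.
Under uncorrelated errors the observed covariances equal the true-score covariances, so only the own-variance terms attenuate.
True-score variance = [0.88 + 0.72] − 1.34 = 1.6 − 1.34 = 0.26.
Reliability = 0.26 / 0.66 = 0.394.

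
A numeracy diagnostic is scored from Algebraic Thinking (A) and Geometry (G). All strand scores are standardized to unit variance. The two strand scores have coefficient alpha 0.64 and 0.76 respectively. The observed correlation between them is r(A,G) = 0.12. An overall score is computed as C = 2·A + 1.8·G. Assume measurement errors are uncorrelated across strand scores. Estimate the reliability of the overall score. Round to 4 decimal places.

0.7264

Var(C) = 2² + 1.8² + 2·[3.6·0.12] = 7.24 + 0.864 = 8.104.
Under uncorrelated errors the observed covariances equal the true-score covariances, so only the own-variance terms attenuate.
True-score variance = [2²·0.64 + 1.8²·0.76] + 0.864 = 5.0224 + 0.864 = 5.8864.
Reliability = 5.8864 / 8.104 = 0.7264.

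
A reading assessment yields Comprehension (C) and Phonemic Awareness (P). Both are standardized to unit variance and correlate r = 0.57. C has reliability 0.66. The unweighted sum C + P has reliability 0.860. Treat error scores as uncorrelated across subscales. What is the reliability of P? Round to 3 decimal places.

Var(C+P) = 2 + 2·0.57 = 3.140.
True-score variance = ρ_C + ρ_P + 2·0.57, so 0.860 = (0.66 + ρ_P + 1.14) / 3.140.
ρ_P = 0.860·3.140 − 0.66 − 1.14 = 0.900.

0.900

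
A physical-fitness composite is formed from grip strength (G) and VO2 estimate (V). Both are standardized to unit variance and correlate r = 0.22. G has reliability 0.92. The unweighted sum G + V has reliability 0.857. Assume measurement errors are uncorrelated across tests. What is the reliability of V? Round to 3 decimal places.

0.731

Var(G+V) = 2 + 2·0.22 = 2.440.
True-score variance = ρ_G + ρ_V + 2·0.22, so 0.857 = (0.92 + ρ_V + 0.44) / 2.440.
ρ_V = 0.857·2.440 − 0.92 − 0.44 = 0.731.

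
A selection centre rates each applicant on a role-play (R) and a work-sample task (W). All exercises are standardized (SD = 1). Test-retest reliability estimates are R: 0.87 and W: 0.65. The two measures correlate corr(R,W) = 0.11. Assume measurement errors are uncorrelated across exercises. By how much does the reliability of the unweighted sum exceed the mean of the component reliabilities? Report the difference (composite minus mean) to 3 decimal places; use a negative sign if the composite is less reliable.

Var(sum) = 2 + 0.22 = 2.22; true-score variance = 1.52 + 0.22 = 1.74; composite reliability = 0.7838.
Mean component reliability = 0.7600.
Difference = 0.7838 − 0.7600 = 0.024.

0.024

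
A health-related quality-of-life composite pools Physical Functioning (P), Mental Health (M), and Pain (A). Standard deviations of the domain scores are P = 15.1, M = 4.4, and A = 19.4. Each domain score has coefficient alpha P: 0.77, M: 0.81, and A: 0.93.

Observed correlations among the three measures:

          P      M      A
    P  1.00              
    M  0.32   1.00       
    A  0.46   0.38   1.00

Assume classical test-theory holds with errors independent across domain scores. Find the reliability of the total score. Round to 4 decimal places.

Var(P+M+A) = 15.1² + 4.4² + 19.4² + 2·[15.1·4.4·0.32 + 15.1·19.4·0.46 + 4.4·19.4·0.38] = 623.73 + 376.9 = 1000.63.
Because errors are independent across components, Cov(Tᵢ,Tⱼ) = Cov(Xᵢ,Xⱼ); the off-diagonal part of the true-score variance is the same as above.
True-score variance = [15.1²·0.77 + 4.4²·0.81 + 19.4²·0.93] + 376.9 = 541.264 + 376.9 = 918.164.
Reliability = 918.164 / 1000.63 = 0.9176.

0.9176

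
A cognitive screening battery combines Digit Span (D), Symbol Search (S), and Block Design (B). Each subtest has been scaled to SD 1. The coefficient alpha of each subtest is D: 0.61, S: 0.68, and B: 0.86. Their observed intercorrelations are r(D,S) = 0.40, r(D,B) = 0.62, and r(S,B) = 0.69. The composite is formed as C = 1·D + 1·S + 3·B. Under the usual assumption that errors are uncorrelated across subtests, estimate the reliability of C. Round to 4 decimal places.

Var(C) = 1 + 1 + 3² + 2·[0.40 + 3·0.62 + 3·0.69] = 11 + 8.66 = 19.66.
Because errors are independent across components, Cov(Tᵢ,Tⱼ) = Cov(Xᵢ,Xⱼ); the off-diagonal part of the true-score variance is the same as above.
True-score variance = [0.61 + 0.68 + 3²·0.86] + 8.66 = 9.03 + 8.66 = 17.69.
Reliability = 17.69 / 19.66 = 0.8998.

0.8998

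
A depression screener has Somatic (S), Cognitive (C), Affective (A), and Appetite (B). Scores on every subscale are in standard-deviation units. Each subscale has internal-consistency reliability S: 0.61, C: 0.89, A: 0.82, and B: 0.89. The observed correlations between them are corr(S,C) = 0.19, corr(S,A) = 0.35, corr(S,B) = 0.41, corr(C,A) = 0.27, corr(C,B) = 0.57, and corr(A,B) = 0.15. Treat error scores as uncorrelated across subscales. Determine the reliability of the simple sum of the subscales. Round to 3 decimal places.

Var(S+C+A+B) = 4 + 2·[0.19 + 0.35 + 0.41 + 0.27 + 0.57 + 0.15] = 4 + 3.88 = 7.88.
Under uncorrelated errors the observed covariances equal the true-score covariances, so only the own-variance terms attenuate.
True-score variance = [0.61 + 0.89 + 0.82 + 0.89] + 3.88 = 3.21 + 3.88 = 7.09.
Reliability = 7.09 / 7.88 = 0.900.

0.900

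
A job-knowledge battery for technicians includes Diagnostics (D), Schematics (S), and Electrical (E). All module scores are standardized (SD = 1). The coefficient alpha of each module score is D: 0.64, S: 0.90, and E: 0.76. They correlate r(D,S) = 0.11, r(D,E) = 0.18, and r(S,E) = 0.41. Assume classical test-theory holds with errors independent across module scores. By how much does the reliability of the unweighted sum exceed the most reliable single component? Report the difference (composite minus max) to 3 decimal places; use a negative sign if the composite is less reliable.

Var(sum) = 3 + 1.4 = 4.4; true-score variance = 2.3 + 1.4 = 3.7; composite reliability = 0.8409.
Max component reliability = 0.9000.
Difference = 0.8409 − 0.9000 = -0.059.

-0.059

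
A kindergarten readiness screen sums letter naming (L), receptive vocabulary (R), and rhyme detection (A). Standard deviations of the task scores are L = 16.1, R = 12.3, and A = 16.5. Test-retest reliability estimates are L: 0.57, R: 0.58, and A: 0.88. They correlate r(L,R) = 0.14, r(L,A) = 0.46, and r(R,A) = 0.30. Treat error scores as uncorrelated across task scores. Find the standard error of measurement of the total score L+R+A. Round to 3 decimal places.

14.411

Var(total) = 682.75 + 421.616 = 1104.37.
True-score variance = 475.078 + 421.616 = 896.694, so reliability = 0.8120.
Error variance = 1104.37 − 896.694 = 207.672; SEM = √207.672 = 14.411.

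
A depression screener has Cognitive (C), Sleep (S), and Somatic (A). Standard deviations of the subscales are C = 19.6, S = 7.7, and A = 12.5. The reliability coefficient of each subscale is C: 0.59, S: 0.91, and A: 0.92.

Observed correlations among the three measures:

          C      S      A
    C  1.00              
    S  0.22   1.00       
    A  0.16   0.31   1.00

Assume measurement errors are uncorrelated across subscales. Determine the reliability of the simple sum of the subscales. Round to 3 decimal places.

0.782

Var(C+S+A) = 19.6² + 7.7² + 12.5² + 2·[19.6·7.7·0.22 + 19.6·12.5·0.16 + 7.7·12.5·0.31] = 599.7 + 204.48 = 804.18.
Because errors are independent across components, Cov(Tᵢ,Tⱼ) = Cov(Xᵢ,Xⱼ); the off-diagonal part of the true-score variance is the same as above.
True-score variance = [19.6²·0.59 + 7.7²·0.91 + 12.5²·0.92] + 204.48 = 424.358 + 204.48 = 628.838.
Reliability = 628.838 / 804.18 = 0.782.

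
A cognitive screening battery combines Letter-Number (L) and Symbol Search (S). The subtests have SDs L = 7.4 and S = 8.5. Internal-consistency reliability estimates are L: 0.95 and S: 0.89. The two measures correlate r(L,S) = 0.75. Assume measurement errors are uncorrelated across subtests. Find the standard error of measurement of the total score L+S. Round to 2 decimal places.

3.27

Var(total) = 127.01 + 94.35 = 221.36.
True-score variance = 116.325 + 94.35 = 210.675, so reliability = 0.9517.
Error variance = 221.36 − 210.675 = 10.6855; SEM = √10.6855 = 3.27.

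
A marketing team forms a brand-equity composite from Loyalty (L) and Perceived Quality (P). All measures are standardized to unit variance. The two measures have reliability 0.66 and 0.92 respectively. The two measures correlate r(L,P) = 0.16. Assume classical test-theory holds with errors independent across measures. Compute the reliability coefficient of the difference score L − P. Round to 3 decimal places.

Var(L−P) = 1 + 1 − 2·0.16 = 2 − 0.32 = 1.68.
With uncorrelated errors the cross-covariances are all true-score covariance, so they carry over unchanged; only the diagonal terms shrink to ρᵢσᵢ².
True-score variance = [0.66 + 0.92] − 0.32 = 1.58 − 0.32 = 1.26.
Reliability = 1.26 / 1.68 = 0.750.

0.750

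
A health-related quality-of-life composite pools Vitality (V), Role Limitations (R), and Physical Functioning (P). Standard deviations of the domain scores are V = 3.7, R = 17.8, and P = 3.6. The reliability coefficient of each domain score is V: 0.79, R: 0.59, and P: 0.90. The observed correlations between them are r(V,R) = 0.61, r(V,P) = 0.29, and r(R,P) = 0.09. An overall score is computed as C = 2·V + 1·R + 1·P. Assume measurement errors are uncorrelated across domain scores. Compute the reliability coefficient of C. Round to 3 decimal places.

0.751

Var(C) = 2²·3.7² + 17.8² + 3.6² + 2·[2·3.7·17.8·0.61 + 2·3.7·3.6·0.29 + 17.8·3.6·0.09] = 384.56 + 187.684 = 572.244.
Because errors are independent across components, Cov(Tᵢ,Tⱼ) = Cov(Xᵢ,Xⱼ); the off-diagonal part of the true-score variance is the same as above.
True-score variance = [2²·3.7²·0.79 + 17.8²·0.59 + 3.6²·0.90] + 187.684 = 241.86 + 187.684 = 429.544.
Reliability = 429.544 / 572.244 = 0.751.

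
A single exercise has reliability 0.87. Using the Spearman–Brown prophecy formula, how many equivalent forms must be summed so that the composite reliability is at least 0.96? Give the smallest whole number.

4

k ≥ ρ*(1−ρ₁)/(ρ₁(1−ρ*)) = 0.96·0.13 / (0.87·0.04) = 3.586.
Smallest integer k = 4.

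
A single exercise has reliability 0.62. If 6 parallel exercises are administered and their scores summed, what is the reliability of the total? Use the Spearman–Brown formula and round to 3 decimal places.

ρ_k = kρ / (1 + (k−1)ρ) = 6·0.62 / (1 + 5·0.62) = 3.720 / 4.100 = 0.907.

0.907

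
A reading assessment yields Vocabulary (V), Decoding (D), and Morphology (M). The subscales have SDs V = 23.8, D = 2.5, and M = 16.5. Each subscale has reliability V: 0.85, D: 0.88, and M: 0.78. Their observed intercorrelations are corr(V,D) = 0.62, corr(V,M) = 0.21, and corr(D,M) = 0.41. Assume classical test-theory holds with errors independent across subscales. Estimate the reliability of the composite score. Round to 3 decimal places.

Var(V+D+M) = 23.8² + 2.5² + 16.5² + 2·[23.8·2.5·0.62 + 23.8·16.5·0.21 + 2.5·16.5·0.41] = 844.94 + 272.539 = 1117.48.
With uncorrelated errors the cross-covariances are all true-score covariance, so they carry over unchanged; only the diagonal terms shrink to ρᵢσᵢ².
True-score variance = [23.8²·0.85 + 2.5²·0.88 + 16.5²·0.78] + 272.539 = 699.329 + 272.539 = 971.868.
Reliability = 971.868 / 1117.48 = 0.870.

0.870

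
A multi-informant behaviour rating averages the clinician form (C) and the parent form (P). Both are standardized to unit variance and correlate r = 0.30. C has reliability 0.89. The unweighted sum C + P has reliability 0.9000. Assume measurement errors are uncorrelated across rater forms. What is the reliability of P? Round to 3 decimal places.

Var(C+P) = 2 + 2·0.30 = 2.600.
True-score variance = ρ_C + ρ_P + 2·0.30, so 0.9000 = (0.89 + ρ_P + 0.60) / 2.600.
ρ_P = 0.9000·2.600 − 0.89 − 0.60 = 0.850.

0.850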